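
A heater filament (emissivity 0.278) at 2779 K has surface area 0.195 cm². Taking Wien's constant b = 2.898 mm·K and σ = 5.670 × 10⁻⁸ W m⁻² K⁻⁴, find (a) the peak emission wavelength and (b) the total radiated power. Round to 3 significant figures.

λ_max ≈ 1.04 μm; P ≈ 18.3 W

(a) λ_max = b/T = 2.898×10⁻³/2779 = 1.043×10⁻⁶ m = 1.04 μm.
Area A = 0.195 cm² = 1.95×10⁻⁵ m².
(b) P = εσAT⁴ = 0.278×5.670×10⁻⁸×1.95×10⁻⁵×(2779)⁴ = 18.3 W.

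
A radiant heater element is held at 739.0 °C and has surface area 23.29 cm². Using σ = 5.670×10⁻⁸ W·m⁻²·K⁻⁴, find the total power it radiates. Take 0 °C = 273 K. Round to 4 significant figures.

P ≈ 138.5 W

T = 739.0 °C + 273 = 1012.0 K.
Area A = 23.29 cm² = 2.329×10⁻³ m².
P = σAT⁴ = 5.670×10⁻⁸ × 2.329×10⁻³ × (1012.0)⁴ = 138.5 W.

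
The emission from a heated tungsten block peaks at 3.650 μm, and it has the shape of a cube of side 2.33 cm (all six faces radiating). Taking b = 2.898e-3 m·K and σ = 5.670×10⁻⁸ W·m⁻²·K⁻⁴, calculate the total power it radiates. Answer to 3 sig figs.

Wien's law: T = b/λ_max = 2.898×10⁻³/3.650×10⁻⁶ = 793.973 K.
Area A = 6s² = 6×(0.0233 m)² = 3.25734×10⁻³ m².
Then P = σAT⁴ = 5.670×10⁻⁸×3.25734×10⁻³×(793.973)⁴ = 73.4 W.

P ≈ 73.4 W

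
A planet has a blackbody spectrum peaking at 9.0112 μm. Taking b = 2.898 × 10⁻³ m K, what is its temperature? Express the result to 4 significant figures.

T ≈ 321.6 K

Wien's law gives T = b/λ_max = (2.898×10⁻³ m·K)/(9.0112×10⁻⁶ m) = 321.6 K.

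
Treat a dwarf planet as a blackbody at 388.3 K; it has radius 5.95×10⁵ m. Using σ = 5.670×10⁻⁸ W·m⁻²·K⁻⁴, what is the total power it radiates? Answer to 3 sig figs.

P ≈ 5.73×10¹⁵ W

Surface area A = 4πR² = 4π(5.95×10⁵ m)² = 4.44881×10¹² m².
P = σAT⁴ = 5.670×10⁻⁸ × 4.44881×10¹² × (388.3)⁴ = 5.73×10¹⁵ W.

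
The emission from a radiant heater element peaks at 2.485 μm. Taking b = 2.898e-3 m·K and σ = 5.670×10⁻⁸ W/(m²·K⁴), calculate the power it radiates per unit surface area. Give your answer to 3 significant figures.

Wien's law: T = b/λ_max = 2.898×10⁻³/2.485×10⁻⁶ = 1166.20 K.
Then I = σT⁴ = 5.670×10⁻⁸×(1166.20)⁴ = 1.05×10⁵ W/m².

I ≈ 1.05×10⁵ W/m²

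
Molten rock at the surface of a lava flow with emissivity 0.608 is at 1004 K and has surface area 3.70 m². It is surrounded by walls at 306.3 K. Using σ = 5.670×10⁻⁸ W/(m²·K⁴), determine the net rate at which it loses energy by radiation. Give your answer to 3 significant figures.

Net loss ≈ 1.28×10⁵ W

Area A = 3.70 m².
Net radiated power P_net = εσA(T⁴ − T₀⁴) = 0.608×5.670×10⁻⁸×3.70×(1004⁴ − 306.3⁴).
T⁴ − T₀⁴ = 1.01610×10¹² − 8.80213×10⁹ = 1.00730×10¹² K⁴, so P_net = 1.28×10⁵ W.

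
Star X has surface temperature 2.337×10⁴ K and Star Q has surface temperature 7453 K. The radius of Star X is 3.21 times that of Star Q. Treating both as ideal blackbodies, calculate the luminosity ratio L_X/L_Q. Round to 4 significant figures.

L ∝ R²T⁴, so L_X/L_Q = (R_X/R_Q)²(T_X/T_Q)⁴ = (3.21)² × (2.337×10⁴/7453)⁴ = 10.3041 × 96.6742 = 996.1.

L_X/L_Q ≈ 996.1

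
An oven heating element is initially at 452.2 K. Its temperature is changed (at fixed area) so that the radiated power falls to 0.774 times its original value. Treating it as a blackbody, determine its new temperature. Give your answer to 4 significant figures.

P ∝ T⁴, so T₂/T₁ = (P₂/P₁)^(1/4) = (0.774)^(1/4) = 0.937962.
T₂ = 452.2 × 0.937962 = 424.1 K.

T₂ ≈ 424.1 K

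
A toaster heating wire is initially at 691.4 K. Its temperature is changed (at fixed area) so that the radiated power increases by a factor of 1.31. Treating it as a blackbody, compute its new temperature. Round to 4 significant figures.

P ∝ T⁴, so T₂/T₁ = (P₂/P₁)^(1/4) = (1.31)^(1/4) = 1.06984.
T₂ = 691.4 × 1.06984 = 739.7 K.

T₂ ≈ 739.7 K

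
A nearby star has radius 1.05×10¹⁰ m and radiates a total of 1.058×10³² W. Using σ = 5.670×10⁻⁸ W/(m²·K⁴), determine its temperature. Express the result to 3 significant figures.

Surface area A = 4πR² = 4π(1.05×10¹⁰ m)² = 1.38544×10²¹ m².
P = σAT⁴ ⇒ T = (P/(σA))^(1/4) = (1.058×10³²/(5.670×10⁻⁸×1.38544×10²¹))^(1/4) = 3.41×10⁴ K.

T ≈ 3.41×10⁴ K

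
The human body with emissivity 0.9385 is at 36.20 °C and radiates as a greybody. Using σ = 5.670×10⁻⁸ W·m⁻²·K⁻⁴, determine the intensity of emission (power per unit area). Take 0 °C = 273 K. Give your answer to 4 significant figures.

T = 36.20 °C + 273 = 309.20 K.
Stefan–Boltzmann: I = εσT⁴ = 0.9385 × 5.670×10⁻⁸ × (309.20)⁴ = 486.4 W/m².

I ≈ 486.4 W/m²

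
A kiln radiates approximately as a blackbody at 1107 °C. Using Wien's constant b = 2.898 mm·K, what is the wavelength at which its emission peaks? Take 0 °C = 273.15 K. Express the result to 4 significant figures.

T = 1107 °C + 273.15 = 1380.15 K.
Wien's displacement law: λ_max = b/T = (2.898×10⁻³ m·K)/(1380.15 K) = 2.0998×10⁻⁶ m.
That is 2.100 μm, in the infrared range.

λ_max ≈ 2.100 μm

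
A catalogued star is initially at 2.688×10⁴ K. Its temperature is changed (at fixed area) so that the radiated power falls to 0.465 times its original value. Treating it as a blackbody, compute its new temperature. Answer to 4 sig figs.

T₂ ≈ 2.220×10⁴ K

P ∝ T⁴, so T₂/T₁ = (P₂/P₁)^(1/4) = (0.465)^(1/4) = 0.825778.
T₂ = 2.688×10⁴ × 0.825778 = 2.220×10⁴ K.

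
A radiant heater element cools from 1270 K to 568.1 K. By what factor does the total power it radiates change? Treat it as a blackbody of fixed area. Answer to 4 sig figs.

P ∝ T⁴, so P₂/P₁ = (T₂/T₁)⁴ = (568.1/1270)⁴ = (0.447323)⁴ = 0.04004.

P₂/P₁ ≈ 0.04004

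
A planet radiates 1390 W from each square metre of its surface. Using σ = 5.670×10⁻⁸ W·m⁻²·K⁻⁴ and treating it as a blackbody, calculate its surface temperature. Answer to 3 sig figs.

T ≈ 396 K

I = σT⁴, so T = (I/σ)^(1/4) = (1390/(5.670×10⁻⁸))^(1/4) = 396 K.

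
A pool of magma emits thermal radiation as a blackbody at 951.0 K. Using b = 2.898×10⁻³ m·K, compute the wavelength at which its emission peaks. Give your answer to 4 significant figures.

λ_max ≈ 3.047 μm

Wien's displacement law: λ_max = b/T = (2.898×10⁻³ m·K)/(951.0 K) = 3.0473×10⁻⁶ m.
That is 3.047 μm, in the infrared range.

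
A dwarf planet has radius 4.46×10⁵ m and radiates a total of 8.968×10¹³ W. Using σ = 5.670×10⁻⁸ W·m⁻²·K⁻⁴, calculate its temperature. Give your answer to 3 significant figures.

Surface area A = 4πR² = 4π(4.46×10⁵ m)² = 2.49965×10¹² m².
P = σAT⁴ ⇒ T = (P/(σA))^(1/4) = (8.968×10¹³/(5.670×10⁻⁸×2.49965×10¹²))^(1/4) = 159 K.

T ≈ 159 K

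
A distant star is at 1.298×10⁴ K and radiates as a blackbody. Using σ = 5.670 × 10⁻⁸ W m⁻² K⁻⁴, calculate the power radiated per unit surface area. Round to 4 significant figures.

I ≈ 1.609×10⁹ W/m²

Stefan–Boltzmann: I = σT⁴ = 5.670×10⁻⁸ × (1.298×10⁴)⁴ = 1.609×10⁹ W/m².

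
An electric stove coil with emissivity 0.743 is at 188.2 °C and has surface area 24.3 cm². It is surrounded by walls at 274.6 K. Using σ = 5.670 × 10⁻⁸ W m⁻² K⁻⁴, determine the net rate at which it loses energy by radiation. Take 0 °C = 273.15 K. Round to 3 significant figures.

Net loss ≈ 4.06 W

T = 188.2 °C + 273.15 = 461.35 K.
Area A = 24.3 cm² = 2.43×10⁻³ m².
Net radiated power P_net = εσA(T⁴ − T₀⁴) = 0.743×5.670×10⁻⁸×2.43×10⁻³×(461.35⁴ − 274.6⁴).
T⁴ − T₀⁴ = 4.53025×10¹⁰ − 5.68594×10⁹ = 3.96166×10¹⁰ K⁴, so P_net = 4.06 W.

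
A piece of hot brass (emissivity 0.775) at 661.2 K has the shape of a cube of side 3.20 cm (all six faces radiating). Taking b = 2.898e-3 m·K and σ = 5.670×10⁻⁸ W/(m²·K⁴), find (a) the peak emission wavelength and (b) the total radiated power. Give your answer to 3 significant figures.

λ_max ≈ 4.38 μm; P ≈ 51.6 W

(a) λ_max = b/T = 2.898×10⁻³/661.2 = 4.383×10⁻⁶ m = 4.38 μm.
Area A = 6s² = 6×(0.0320 m)² = 6.144×10⁻³ m².
(b) P = εσAT⁴ = 0.775×5.670×10⁻⁸×6.144×10⁻³×(661.2)⁴ = 51.6 W.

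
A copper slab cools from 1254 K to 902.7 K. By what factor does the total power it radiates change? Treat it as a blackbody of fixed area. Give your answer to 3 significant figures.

P ∝ T⁴, so P₂/P₁ = (T₂/T₁)⁴ = (902.7/1254)⁴ = (0.719856)⁴ = 0.269.

P₂/P₁ ≈ 0.269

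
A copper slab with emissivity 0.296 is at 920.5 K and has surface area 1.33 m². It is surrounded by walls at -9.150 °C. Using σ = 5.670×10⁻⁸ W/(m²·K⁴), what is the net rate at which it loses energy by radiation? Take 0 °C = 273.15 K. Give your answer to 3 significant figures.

Net loss ≈ 1.59×10⁴ W

Surroundings: T = -9.150 °C + 273.15 = 264.000 K.
Area A = 1.33 m².
Net radiated power P_net = εσA(T⁴ − T₀⁴) = 0.296×5.670×10⁻⁸×1.33×(920.5⁴ − 264.000⁴).
T⁴ − T₀⁴ = 7.17952×10¹¹ − 4.85753×10⁹ = 7.13094×10¹¹ K⁴, so P_net = 1.59×10⁴ W.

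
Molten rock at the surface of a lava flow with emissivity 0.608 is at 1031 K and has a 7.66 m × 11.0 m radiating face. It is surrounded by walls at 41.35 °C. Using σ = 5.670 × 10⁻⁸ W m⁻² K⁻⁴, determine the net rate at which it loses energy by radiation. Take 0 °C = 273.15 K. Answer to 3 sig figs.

Surroundings: T = 41.35 °C + 273.15 = 314.50 K.
Area A = 7.66 × 11.0 = 84.26 m².
Net radiated power P_net = εσA(T⁴ − T₀⁴) = 0.608×5.670×10⁻⁸×84.26×(1031⁴ − 314.50⁴).
T⁴ − T₀⁴ = 1.12989×10¹² − 9.78324×10⁹ = 1.12011×10¹² K⁴, so P_net = 3.25×10⁶ W.

Net loss ≈ 3.25×10⁶ W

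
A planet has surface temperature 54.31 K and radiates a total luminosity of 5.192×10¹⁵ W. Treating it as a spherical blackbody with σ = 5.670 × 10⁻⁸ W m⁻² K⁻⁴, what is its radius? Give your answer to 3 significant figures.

R ≈ 2.89×10⁷ m

L = 4πR²σT⁴ ⇒ R = √(L/(4πσT⁴)).
σT⁴ = 0.493290 W/m², so R = √(5.192×10¹⁵/(4π×0.493290)) = 2.89×10⁷ m.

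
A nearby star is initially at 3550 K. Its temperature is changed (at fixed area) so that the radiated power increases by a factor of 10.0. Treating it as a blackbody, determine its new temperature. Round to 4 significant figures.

P ∝ T⁴, so T₂/T₁ = (P₂/P₁)^(1/4) = (10.0)^(1/4) = 1.77828.
T₂ = 3550 × 1.77828 = 6313 K.

T₂ ≈ 6313 K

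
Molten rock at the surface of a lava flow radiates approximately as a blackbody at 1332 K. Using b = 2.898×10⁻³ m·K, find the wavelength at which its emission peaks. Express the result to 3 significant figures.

λ_max ≈ 2.18 μm

Wien's displacement law: λ_max = b/T = (2.898×10⁻³ m·K)/(1332 K) = 2.176×10⁻⁶ m.
That is 2.18 μm, in the infrared range.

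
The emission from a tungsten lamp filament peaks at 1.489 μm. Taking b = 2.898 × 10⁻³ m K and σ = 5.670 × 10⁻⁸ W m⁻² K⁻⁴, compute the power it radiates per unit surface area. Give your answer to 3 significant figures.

I ≈ 8.14×10⁵ W/m²

Wien's law: T = b/λ_max = 2.898×10⁻³/1.489×10⁻⁶ = 1946.27 K.
Then I = σT⁴ = 5.670×10⁻⁸×(1946.27)⁴ = 8.14×10⁵ W/m².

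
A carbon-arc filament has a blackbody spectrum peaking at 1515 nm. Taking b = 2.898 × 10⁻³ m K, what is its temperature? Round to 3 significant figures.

Wien's law gives T = b/λ_max = (2.898×10⁻³ m·K)/(1.515×10⁻⁶ m) = 1.91×10³ K.

T ≈ 1.91×10³ K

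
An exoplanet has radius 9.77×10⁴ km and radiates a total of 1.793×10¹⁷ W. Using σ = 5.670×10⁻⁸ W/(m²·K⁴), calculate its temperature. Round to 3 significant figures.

Surface area A = 4πR² = 4π(9.77×10⁷ m)² = 1.19950×10¹⁷ m².
P = σAT⁴ ⇒ T = (P/(σA))^(1/4) = (1.793×10¹⁷/(5.670×10⁻⁸×1.19950×10¹⁷))^(1/4) = 71.7 K.

T ≈ 71.7 K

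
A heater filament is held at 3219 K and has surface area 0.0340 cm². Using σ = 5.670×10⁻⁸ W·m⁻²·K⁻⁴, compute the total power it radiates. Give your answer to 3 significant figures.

P ≈ 20.7 W

Area A = 0.0340 cm² = 3.40×10⁻⁶ m².
P = σAT⁴ = 5.670×10⁻⁸ × 3.40×10⁻⁶ × (3219)⁴ = 20.7 W.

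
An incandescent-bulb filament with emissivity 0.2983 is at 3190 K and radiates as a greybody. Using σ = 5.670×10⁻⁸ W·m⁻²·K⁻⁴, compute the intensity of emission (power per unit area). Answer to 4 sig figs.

I ≈ 1.751×10⁶ W/m²

Stefan–Boltzmann: I = εσT⁴ = 0.2983 × 5.670×10⁻⁸ × (3190)⁴ = 1.751×10⁶ W/m².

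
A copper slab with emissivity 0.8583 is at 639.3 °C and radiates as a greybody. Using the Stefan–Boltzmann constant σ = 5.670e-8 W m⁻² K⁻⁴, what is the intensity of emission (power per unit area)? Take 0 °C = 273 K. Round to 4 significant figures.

T = 639.3 °C + 273 = 912.3 K.
Stefan–Boltzmann: I = εσT⁴ = 0.8583 × 5.670×10⁻⁸ × (912.3)⁴ = 3.371×10⁴ W/m².

I ≈ 3.371×10⁴ W/m²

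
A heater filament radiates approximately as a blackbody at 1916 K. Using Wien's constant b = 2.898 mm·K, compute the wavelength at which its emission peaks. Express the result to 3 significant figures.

Wien's displacement law: λ_max = b/T = (2.898×10⁻³ m·K)/(1916 K) = 1.513×10⁻⁶ m.
That is 1.51 μm, in the infrared range.

λ_max ≈ 1.51 μm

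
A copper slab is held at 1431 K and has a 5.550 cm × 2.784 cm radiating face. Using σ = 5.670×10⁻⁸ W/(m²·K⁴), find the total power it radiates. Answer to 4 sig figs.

P ≈ 367.4 W

Area A = 0.05550 × 0.02784 = 1.54512×10⁻³ m².
P = σAT⁴ = 5.670×10⁻⁸ × 1.54512×10⁻³ × (1431)⁴ = 367.4 W.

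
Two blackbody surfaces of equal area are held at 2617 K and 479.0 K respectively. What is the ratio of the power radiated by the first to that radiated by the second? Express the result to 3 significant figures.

With equal areas, P₁/P₂ = (T₁/T₂)⁴ = (2617/479.0)⁴ = 891.

P₁/P₂ ≈ 891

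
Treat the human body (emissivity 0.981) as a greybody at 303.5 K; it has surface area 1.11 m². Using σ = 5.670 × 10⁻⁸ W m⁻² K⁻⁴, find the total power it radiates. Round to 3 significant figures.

P ≈ 524 W

Area A = 1.11 m².
P = εσAT⁴ = 0.981 × 5.670×10⁻⁸ × 1.11 × (303.5)⁴ = 524 W.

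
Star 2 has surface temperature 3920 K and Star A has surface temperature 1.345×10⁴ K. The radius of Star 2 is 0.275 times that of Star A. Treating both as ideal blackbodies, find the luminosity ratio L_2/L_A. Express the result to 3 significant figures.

L_2/L_A ≈ 5.46×10⁻⁴

L ∝ R²T⁴, so L_2/L_A = (R_2/R_A)²(T_2/T_A)⁴ = (0.275)² × (3920/1.345×10⁴)⁴ = 0.075625 × 7.21531×10⁻³ = 5.46×10⁻⁴.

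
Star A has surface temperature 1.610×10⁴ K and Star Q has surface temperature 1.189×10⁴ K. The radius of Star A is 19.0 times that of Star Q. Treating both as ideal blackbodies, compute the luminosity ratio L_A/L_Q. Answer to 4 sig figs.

L_A/L_Q ≈ 1214

L ∝ R²T⁴, so L_A/L_Q = (R_A/R_Q)²(T_A/T_Q)⁴ = (19.0)² × (1.610×10⁴/1.189×10⁴)⁴ = 361 × 3.36183 = 1214.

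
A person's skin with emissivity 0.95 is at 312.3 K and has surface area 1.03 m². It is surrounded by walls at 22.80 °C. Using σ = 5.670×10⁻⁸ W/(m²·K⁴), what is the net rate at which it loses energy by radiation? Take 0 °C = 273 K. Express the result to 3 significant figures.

Surroundings: T = 22.80 °C + 273 = 295.80 K.
Area A = 1.03 m².
Net radiated power P_net = εσA(T⁴ − T₀⁴) = 0.95×5.670×10⁻⁸×1.03×(312.3⁴ − 295.80⁴).
T⁴ − T₀⁴ = 9.51235×10⁹ − 7.65584×10⁹ = 1.85651×10⁹ K⁴, so P_net = 103 W.

Net loss ≈ 103 W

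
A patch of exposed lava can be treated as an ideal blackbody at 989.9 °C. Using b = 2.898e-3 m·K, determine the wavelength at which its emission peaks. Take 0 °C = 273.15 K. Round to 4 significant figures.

T = 989.9 °C + 273.15 = 1263.05 K.
Wien's displacement law: λ_max = b/T = (2.898×10⁻³ m·K)/(1263.05 K) = 2.2944×10⁻⁶ m.
That is 2294 nm, in the infrared range.

λ_max ≈ 2294 nm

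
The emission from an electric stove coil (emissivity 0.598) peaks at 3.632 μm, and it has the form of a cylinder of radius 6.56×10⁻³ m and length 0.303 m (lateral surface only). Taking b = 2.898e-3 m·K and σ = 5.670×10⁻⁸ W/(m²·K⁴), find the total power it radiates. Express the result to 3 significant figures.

P ≈ 172 W

Wien's law: T = b/λ_max = 2.898×10⁻³/3.632×10⁻⁶ = 797.907 K.
Lateral area A = 2πrL = 2π×6.56×10⁻³×0.303 = 0.0124890 m².
Then P = εσAT⁴ = 0.598×5.670×10⁻⁸×0.0124890×(797.907)⁴ = 172 W.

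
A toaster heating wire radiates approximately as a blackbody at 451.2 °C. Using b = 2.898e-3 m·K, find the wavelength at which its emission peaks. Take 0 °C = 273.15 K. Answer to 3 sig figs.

λ_max ≈ 4.00 μm

T = 451.2 °C + 273.15 = 724.35 K.
Wien's displacement law: λ_max = b/T = (2.898×10⁻³ m·K)/(724.35 K) = 4.001×10⁻⁶ m.
That is 4.00 μm, in the infrared range.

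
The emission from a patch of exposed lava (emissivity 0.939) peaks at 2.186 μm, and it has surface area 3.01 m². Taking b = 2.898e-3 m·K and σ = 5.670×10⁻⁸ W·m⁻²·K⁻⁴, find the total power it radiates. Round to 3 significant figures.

Wien's law: T = b/λ_max = 2.898×10⁻³/2.186×10⁻⁶ = 1325.71 K.
Area A = 3.01 m².
Then P = εσAT⁴ = 0.939×5.670×10⁻⁸×3.01×(1325.71)⁴ = 4.95×10⁵ W.

P ≈ 4.95×10⁵ W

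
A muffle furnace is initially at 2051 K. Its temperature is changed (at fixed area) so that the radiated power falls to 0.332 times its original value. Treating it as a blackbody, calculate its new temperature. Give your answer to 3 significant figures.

T₂ ≈ 1.56×10³ K

P ∝ T⁴, so T₂/T₁ = (P₂/P₁)^(1/4) = (0.332)^(1/4) = 0.759075.
T₂ = 2051 × 0.759075 = 1.56×10³ K.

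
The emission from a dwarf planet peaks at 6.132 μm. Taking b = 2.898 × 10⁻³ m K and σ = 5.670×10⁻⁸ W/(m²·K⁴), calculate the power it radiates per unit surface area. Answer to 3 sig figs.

Wien's law: T = b/λ_max = 2.898×10⁻³/6.132×10⁻⁶ = 472.603 K.
Then I = σT⁴ = 5.670×10⁻⁸×(472.603)⁴ = 2.83×10³ W/m².

I ≈ 2.83×10³ W/m²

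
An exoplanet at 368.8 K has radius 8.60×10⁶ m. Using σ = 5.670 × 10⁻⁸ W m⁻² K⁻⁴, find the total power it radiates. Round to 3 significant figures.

P ≈ 9.75×10¹⁷ W

Surface area A = 4πR² = 4π(8.60×10⁶ m)² = 9.29409×10¹⁴ m².
P = σAT⁴ = 5.670×10⁻⁸ × 9.29409×10¹⁴ × (368.8)⁴ = 9.75×10¹⁷ W.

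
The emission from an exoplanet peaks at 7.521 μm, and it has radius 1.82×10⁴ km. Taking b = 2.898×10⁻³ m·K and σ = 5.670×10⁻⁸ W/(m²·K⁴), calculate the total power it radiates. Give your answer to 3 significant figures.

P ≈ 5.20×10¹⁸ W

Wien's law: T = b/λ_max = 2.898×10⁻³/7.521×10⁻⁶ = 385.321 K.
Surface area A = 4πR² = 4π(1.82×10⁷ m)² = 4.16248×10¹⁵ m².
Then P = σAT⁴ = 5.670×10⁻⁸×4.16248×10¹⁵×(385.321)⁴ = 5.20×10¹⁸ W.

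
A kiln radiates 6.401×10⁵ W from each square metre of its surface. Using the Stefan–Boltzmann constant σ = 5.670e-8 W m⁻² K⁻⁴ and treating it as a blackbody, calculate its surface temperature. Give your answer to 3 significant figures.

T ≈ 1.83×10³ K

I = σT⁴, so T = (I/σ)^(1/4) = (6.401×10⁵/(5.670×10⁻⁸))^(1/4) = 1.83×10³ K.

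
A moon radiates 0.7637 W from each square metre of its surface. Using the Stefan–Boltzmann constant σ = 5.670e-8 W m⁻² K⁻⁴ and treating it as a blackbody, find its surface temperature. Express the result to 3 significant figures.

I = σT⁴, so T = (I/σ)^(1/4) = (0.7637/(5.670×10⁻⁸))^(1/4) = 60.6 K.

T ≈ 60.6 K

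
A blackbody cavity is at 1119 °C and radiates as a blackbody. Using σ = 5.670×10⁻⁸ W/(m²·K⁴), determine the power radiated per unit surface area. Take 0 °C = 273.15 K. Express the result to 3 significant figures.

I ≈ 2.13×10⁵ W/m²

T = 1119 °C + 273.15 = 1392.15 K.
Stefan–Boltzmann: I = σT⁴ = 5.670×10⁻⁸ × (1392.15)⁴ = 2.13×10⁵ W/m².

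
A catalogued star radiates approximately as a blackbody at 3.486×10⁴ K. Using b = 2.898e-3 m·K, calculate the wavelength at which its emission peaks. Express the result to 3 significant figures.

λ_max ≈ 83.1 nm

Wien's displacement law: λ_max = b/T = (2.898×10⁻³ m·K)/(3.486×10⁴ K) = 8.313×10⁻⁸ m.
That is 83.1 nm, in the ultraviolet range.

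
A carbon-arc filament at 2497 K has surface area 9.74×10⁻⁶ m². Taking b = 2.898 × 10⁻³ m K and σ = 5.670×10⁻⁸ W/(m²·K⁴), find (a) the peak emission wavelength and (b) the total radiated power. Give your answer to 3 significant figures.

λ_max ≈ 1.16 μm; P ≈ 21.5 W

(a) λ_max = b/T = 2.898×10⁻³/2497 = 1.161×10⁻⁶ m = 1.16 μm.
Area A = 9.74×10⁻⁶ m².
(b) P = σAT⁴ = 5.670×10⁻⁸×9.74×10⁻⁶×(2497)⁴ = 21.5 W.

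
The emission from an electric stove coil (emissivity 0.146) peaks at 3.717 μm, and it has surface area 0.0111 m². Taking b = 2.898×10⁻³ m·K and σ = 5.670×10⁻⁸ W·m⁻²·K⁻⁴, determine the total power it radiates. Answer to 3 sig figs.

Wien's law: T = b/λ_max = 2.898×10⁻³/3.717×10⁻⁶ = 779.661 K.
Area A = 0.0111 m².
Then P = εσAT⁴ = 0.146×5.670×10⁻⁸×0.0111×(779.661)⁴ = 34.0 W.

P ≈ 34.0 W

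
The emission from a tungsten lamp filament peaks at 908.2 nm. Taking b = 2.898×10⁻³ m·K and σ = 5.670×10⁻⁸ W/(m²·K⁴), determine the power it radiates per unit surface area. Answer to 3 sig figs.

Wien's law: T = b/λ_max = 2.898×10⁻³/9.082×10⁻⁷ = 3190.93 K.
Then I = σT⁴ = 5.670×10⁻⁸×(3190.93)⁴ = 5.88×10⁶ W/m².

I ≈ 5.88×10⁶ W/m²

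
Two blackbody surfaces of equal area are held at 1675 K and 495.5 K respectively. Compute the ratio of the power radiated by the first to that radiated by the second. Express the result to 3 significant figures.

With equal areas, P₁/P₂ = (T₁/T₂)⁴ = (1675/495.5)⁴ = 131.

P₁/P₂ ≈ 131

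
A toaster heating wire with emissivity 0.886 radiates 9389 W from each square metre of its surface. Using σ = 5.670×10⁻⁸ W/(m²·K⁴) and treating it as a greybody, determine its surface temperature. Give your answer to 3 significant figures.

T ≈ 658 K

I = εσT⁴, so T = (I/εσ)^(1/4) = (9389/(0.886×5.670×10⁻⁸))^(1/4) = 658 K.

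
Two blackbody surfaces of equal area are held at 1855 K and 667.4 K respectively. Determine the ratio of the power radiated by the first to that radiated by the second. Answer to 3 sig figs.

With equal areas, P₁/P₂ = (T₁/T₂)⁴ = (1855/667.4)⁴ = 59.7.

P₁/P₂ ≈ 59.7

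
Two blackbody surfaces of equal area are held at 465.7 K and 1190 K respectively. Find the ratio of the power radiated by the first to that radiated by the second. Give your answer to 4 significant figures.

With equal areas, P₁/P₂ = (T₁/T₂)⁴ = (465.7/1190)⁴ = 0.02346.

P₁/P₂ ≈ 0.02346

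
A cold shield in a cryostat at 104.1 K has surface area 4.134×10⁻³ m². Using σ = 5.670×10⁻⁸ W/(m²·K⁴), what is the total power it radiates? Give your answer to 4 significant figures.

P ≈ 0.02753 W

Area A = 4.134×10⁻³ m².
P = σAT⁴ = 5.670×10⁻⁸ × 4.134×10⁻³ × (104.1)⁴ = 0.02753 W.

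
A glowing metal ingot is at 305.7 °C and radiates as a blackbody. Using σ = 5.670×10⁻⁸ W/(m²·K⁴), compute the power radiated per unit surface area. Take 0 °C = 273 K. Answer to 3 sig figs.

I ≈ 6.36×10³ W/m²

T = 305.7 °C + 273 = 578.7 K.
Stefan–Boltzmann: I = σT⁴ = 5.670×10⁻⁸ × (578.7)⁴ = 6.36×10³ W/m².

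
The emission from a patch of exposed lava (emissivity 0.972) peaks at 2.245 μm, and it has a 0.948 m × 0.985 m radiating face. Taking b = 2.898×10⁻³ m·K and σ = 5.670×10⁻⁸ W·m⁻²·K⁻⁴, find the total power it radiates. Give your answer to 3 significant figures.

P ≈ 1.43×10⁵ W

Wien's law: T = b/λ_max = 2.898×10⁻³/2.245×10⁻⁶ = 1290.87 K.
Area A = 0.948 × 0.985 = 0.93378 m².
Then P = εσAT⁴ = 0.972×5.670×10⁻⁸×0.93378×(1290.87)⁴ = 1.43×10⁵ W.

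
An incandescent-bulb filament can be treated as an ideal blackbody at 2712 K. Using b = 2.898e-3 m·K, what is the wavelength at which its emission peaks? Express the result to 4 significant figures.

Wien's displacement law: λ_max = b/T = (2.898×10⁻³ m·K)/(2712 K) = 1.0686×10⁻⁶ m.
That is 1.069 μm, in the infrared range.

λ_max ≈ 1.069 μm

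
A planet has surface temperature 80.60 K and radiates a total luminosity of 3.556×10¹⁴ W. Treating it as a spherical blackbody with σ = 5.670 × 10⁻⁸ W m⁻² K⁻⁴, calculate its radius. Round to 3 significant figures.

R ≈ 3.44×10⁶ m

L = 4πR²σT⁴ ⇒ R = √(L/(4πσT⁴)).
σT⁴ = 2.39289 W/m², so R = √(3.556×10¹⁴/(4π×2.39289)) = 3.44×10⁶ m.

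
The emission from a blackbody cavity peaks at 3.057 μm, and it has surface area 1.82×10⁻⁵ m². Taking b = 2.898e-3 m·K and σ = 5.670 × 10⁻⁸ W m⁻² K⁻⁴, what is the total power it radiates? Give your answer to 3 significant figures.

Wien's law: T = b/λ_max = 2.898×10⁻³/3.057×10⁻⁶ = 947.988 K.
Area A = 1.82×10⁻⁵ m².
Then P = σAT⁴ = 5.670×10⁻⁸×1.82×10⁻⁵×(947.988)⁴ = 0.833 W.

P ≈ 0.833 W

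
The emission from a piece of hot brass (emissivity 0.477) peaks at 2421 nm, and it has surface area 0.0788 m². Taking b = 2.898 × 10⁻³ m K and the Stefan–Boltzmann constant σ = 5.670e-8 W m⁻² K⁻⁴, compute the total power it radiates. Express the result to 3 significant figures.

P ≈ 4.38×10³ W

Wien's law: T = b/λ_max = 2.898×10⁻³/2.421×10⁻⁶ = 1197.03 K.
Area A = 0.0788 m².
Then P = εσAT⁴ = 0.477×5.670×10⁻⁸×0.0788×(1197.03)⁴ = 4.38×10³ W.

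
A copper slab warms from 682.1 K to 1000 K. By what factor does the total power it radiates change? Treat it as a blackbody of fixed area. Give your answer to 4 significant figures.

P ∝ T⁴, so P₂/P₁ = (T₂/T₁)⁴ = (1000/682.1)⁴ = (1.46606)⁴ = 4.620.

P₂/P₁ ≈ 4.620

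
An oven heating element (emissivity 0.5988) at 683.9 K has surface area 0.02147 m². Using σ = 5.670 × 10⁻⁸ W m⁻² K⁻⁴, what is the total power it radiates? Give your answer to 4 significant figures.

Area A = 0.02147 m².
P = εσAT⁴ = 0.5988 × 5.670×10⁻⁸ × 0.02147 × (683.9)⁴ = 159.5 W.

P ≈ 159.5 W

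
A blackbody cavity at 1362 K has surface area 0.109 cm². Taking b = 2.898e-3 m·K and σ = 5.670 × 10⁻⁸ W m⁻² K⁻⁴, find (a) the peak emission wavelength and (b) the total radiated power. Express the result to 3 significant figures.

(a) λ_max = b/T = 2.898×10⁻³/1362 = 2.128×10⁻⁶ m = 2.13×10³ nm.
Area A = 0.109 cm² = 1.09×10⁻⁵ m².
(b) P = σAT⁴ = 5.670×10⁻⁸×1.09×10⁻⁵×(1362)⁴ = 2.13 W.

λ_max ≈ 2.13×10³ nm; P ≈ 2.13 W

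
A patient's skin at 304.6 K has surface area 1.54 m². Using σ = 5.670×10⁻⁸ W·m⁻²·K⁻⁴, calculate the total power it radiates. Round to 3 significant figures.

P ≈ 752 W

Area A = 1.54 m².
P = σAT⁴ = 5.670×10⁻⁸ × 1.54 × (304.6)⁴ = 752 W.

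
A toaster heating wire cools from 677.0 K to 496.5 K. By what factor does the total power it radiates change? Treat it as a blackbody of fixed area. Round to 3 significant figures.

P₂/P₁ ≈ 0.289

P ∝ T⁴, so P₂/P₁ = (T₂/T₁)⁴ = (496.5/677.0)⁴ = (0.733383)⁴ = 0.289.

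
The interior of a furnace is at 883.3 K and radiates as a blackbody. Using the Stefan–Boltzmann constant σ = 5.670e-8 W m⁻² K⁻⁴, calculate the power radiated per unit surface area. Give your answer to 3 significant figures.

I ≈ 3.45×10⁴ W/m²

Stefan–Boltzmann: I = σT⁴ = 5.670×10⁻⁸ × (883.3)⁴ = 3.45×10⁴ W/m².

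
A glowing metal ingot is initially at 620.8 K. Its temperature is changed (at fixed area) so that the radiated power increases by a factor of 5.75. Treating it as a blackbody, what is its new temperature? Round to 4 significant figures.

P ∝ T⁴, so T₂/T₁ = (P₂/P₁)^(1/4) = (5.75)^(1/4) = 1.54852.
T₂ = 620.8 × 1.54852 = 961.3 K.

T₂ ≈ 961.3 K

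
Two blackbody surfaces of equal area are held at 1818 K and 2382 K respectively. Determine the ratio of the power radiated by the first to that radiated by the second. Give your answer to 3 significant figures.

With equal areas, P₁/P₂ = (T₁/T₂)⁴ = (1818/2382)⁴ = 0.339.

P₁/P₂ ≈ 0.339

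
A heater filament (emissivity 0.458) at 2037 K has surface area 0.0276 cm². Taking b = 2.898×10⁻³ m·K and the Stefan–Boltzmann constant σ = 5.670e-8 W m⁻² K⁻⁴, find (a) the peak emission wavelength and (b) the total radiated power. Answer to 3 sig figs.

(a) λ_max = b/T = 2.898×10⁻³/2037 = 1.423×10⁻⁶ m = 1.42×10³ nm.
Area A = 0.0276 cm² = 2.76×10⁻⁶ m².
(b) P = εσAT⁴ = 0.458×5.670×10⁻⁸×2.76×10⁻⁶×(2037)⁴ = 1.23 W.

λ_max ≈ 1.42×10³ nm; P ≈ 1.23 W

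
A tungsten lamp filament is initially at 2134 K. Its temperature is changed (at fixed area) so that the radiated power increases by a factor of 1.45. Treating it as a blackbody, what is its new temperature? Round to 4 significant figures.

P ∝ T⁴, so T₂/T₁ = (P₂/P₁)^(1/4) = (1.45)^(1/4) = 1.09734.
T₂ = 2134 × 1.09734 = 2342 K.

T₂ ≈ 2342 K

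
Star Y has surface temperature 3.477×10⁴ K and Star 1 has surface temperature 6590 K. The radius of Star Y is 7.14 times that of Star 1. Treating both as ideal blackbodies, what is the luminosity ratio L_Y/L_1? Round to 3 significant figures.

L_Y/L_1 ≈ 3.95×10⁴

L ∝ R²T⁴, so L_Y/L_1 = (R_Y/R_1)²(T_Y/T_1)⁴ = (7.14)² × (3.477×10⁴/6590)⁴ = 50.9796 × 774.956 = 3.95×10⁴.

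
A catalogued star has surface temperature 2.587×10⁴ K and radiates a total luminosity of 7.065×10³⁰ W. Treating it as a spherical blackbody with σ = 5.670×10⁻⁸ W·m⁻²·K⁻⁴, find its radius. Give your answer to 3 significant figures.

R ≈ 4.71×10⁹ m

L = 4πR²σT⁴ ⇒ R = √(L/(4πσT⁴)).
σT⁴ = 2.53962×10¹⁰ W/m², so R = √(7.065×10³⁰/(4π×2.53962×10¹⁰)) = 4.71×10⁹ m.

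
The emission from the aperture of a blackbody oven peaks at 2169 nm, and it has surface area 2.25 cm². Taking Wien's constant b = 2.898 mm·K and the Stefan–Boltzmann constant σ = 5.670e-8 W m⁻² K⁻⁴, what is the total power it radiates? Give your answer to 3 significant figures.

Wien's law: T = b/λ_max = 2.898×10⁻³/2.169×10⁻⁶ = 1336.10 K.
Area A = 2.25 cm² = 2.25×10⁻⁴ m².
Then P = σAT⁴ = 5.670×10⁻⁸×2.25×10⁻⁴×(1336.10)⁴ = 40.7 W.

P ≈ 40.7 W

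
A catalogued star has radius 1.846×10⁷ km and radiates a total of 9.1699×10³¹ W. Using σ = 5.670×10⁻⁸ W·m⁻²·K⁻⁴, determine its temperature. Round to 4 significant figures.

Surface area A = 4πR² = 4π(1.846×10¹⁰ m)² = 4.28226×10²¹ m².
P = σAT⁴ ⇒ T = (P/(σA))^(1/4) = (9.1699×10³¹/(5.670×10⁻⁸×4.28226×10²¹))^(1/4) = 2.479×10⁴ K.

T ≈ 2.479×10⁴ K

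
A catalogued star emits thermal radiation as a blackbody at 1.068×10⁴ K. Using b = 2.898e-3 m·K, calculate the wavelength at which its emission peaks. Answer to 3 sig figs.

Wien's displacement law: λ_max = b/T = (2.898×10⁻³ m·K)/(1.068×10⁴ K) = 2.713×10⁻⁷ m.
That is 271 nm, in the ultraviolet range.

λ_max ≈ 271 nm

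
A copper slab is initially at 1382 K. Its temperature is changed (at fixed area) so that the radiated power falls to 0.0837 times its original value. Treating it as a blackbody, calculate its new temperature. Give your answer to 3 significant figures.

T₂ ≈ 743 K

P ∝ T⁴, so T₂/T₁ = (P₂/P₁)^(1/4) = (0.0837)^(1/4) = 0.537875.
T₂ = 1382 × 0.537875 = 743 K.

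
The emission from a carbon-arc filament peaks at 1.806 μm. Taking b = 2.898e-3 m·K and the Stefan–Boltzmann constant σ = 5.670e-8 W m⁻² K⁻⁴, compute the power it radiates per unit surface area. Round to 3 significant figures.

Wien's law: T = b/λ_max = 2.898×10⁻³/1.806×10⁻⁶ = 1604.65 K.
Then I = σT⁴ = 5.670×10⁻⁸×(1604.65)⁴ = 3.76×10⁵ W/m².

I ≈ 3.76×10⁵ W/m²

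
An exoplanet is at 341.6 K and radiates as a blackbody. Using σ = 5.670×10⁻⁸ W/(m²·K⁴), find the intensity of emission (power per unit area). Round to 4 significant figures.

I ≈ 772.1 W/m²

Stefan–Boltzmann: I = σT⁴ = 5.670×10⁻⁸ × (341.6)⁴ = 772.1 W/m².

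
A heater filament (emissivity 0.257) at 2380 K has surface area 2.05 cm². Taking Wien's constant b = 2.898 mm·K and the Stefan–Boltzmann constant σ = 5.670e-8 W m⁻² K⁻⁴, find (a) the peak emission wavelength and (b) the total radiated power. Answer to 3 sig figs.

(a) λ_max = b/T = 2.898×10⁻³/2380 = 1.218×10⁻⁶ m = 1.22×10³ nm.
Area A = 2.05 cm² = 2.05×10⁻⁴ m².
(b) P = εσAT⁴ = 0.257×5.670×10⁻⁸×2.05×10⁻⁴×(2380)⁴ = 95.8 W.

λ_max ≈ 1.22×10³ nm; P ≈ 95.8 W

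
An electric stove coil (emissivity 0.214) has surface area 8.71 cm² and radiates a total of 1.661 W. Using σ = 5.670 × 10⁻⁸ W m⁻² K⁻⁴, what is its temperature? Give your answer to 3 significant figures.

T ≈ 630 K

Area A = 8.71 cm² = 8.71×10⁻⁴ m².
P = εσAT⁴ ⇒ T = (P/(εσA))^(1/4) = (1.661/(0.214×5.670×10⁻⁸×8.71×10⁻⁴))^(1/4) = 630 K.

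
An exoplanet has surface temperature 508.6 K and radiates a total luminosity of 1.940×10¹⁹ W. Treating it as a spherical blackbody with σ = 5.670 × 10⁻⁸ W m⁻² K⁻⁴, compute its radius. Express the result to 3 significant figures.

L = 4πR²σT⁴ ⇒ R = √(L/(4πσT⁴)).
σT⁴ = 3793.92 W/m², so R = √(1.940×10¹⁹/(4π×3793.92)) = 2.02×10⁷ m.

R ≈ 2.02×10⁷ m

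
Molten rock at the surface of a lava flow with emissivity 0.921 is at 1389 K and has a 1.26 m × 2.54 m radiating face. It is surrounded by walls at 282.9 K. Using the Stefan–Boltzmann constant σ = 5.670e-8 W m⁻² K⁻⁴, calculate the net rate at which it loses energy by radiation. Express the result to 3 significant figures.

Net loss ≈ 6.21×10⁵ W

Area A = 1.26 × 2.54 = 3.2004 m².
Net radiated power P_net = εσA(T⁴ − T₀⁴) = 0.921×5.670×10⁻⁸×3.2004×(1389⁴ − 282.9⁴).
T⁴ − T₀⁴ = 3.72228×10¹² − 6.40519×10⁹ = 3.71587×10¹² K⁴, so P_net = 6.21×10⁵ W.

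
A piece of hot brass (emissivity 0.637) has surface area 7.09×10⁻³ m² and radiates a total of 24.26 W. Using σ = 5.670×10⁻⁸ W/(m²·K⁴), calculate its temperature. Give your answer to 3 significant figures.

Area A = 7.09×10⁻³ m².
P = εσAT⁴ ⇒ T = (P/(εσA))^(1/4) = (24.26/(0.637×5.670×10⁻⁸×7.09×10⁻³))^(1/4) = 555 K.

T ≈ 555 K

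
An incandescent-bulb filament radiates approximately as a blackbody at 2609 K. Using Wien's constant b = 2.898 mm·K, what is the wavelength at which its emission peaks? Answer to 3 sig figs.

λ_max ≈ 1.11 μm

Wien's displacement law: λ_max = b/T = (2.898×10⁻³ m·K)/(2609 K) = 1.111×10⁻⁶ m.
That is 1.11 μm, in the infrared range.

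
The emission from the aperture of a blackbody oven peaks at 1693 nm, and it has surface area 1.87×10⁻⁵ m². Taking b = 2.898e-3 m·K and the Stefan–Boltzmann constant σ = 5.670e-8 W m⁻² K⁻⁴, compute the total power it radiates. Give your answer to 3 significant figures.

Wien's law: T = b/λ_max = 2.898×10⁻³/1.693×10⁻⁶ = 1711.75 K.
Area A = 1.87×10⁻⁵ m².
Then P = σAT⁴ = 5.670×10⁻⁸×1.87×10⁻⁵×(1711.75)⁴ = 9.10 W.

P ≈ 9.10 W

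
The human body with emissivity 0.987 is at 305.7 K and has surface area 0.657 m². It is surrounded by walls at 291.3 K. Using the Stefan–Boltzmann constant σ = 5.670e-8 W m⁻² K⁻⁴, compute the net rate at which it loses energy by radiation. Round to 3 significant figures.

Area A = 0.657 m².
Net radiated power P_net = εσA(T⁴ − T₀⁴) = 0.987×5.670×10⁻⁸×0.657×(305.7⁴ − 291.3⁴).
T⁴ − T₀⁴ = 8.73337×10⁹ − 7.20049×10⁹ = 1.53288×10⁹ K⁴, so P_net = 56.4 W.

Net loss ≈ 56.4 W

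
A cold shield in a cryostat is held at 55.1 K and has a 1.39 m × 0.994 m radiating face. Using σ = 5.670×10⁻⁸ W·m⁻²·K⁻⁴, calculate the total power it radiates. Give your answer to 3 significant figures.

P ≈ 0.722 W

Area A = 1.39 × 0.994 = 1.38166 m².
P = σAT⁴ = 5.670×10⁻⁸ × 1.38166 × (55.1)⁴ = 0.722 W.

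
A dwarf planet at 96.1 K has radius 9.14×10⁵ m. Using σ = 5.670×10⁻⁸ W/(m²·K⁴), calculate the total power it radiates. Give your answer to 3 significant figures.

Surface area A = 4πR² = 4π(9.14×10⁵ m)² = 1.04979×10¹³ m².
P = σAT⁴ = 5.670×10⁻⁸ × 1.04979×10¹³ × (96.1)⁴ = 5.08×10¹³ W.

P ≈ 5.08×10¹³ W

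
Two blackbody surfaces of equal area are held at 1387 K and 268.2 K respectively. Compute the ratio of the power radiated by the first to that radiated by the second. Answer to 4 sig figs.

With equal areas, P₁/P₂ = (T₁/T₂)⁴ = (1387/268.2)⁴ = 715.3.

P₁/P₂ ≈ 715.3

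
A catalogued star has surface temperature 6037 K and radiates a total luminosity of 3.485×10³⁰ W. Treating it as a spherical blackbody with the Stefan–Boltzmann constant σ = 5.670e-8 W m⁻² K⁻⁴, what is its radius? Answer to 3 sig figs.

R ≈ 6.07×10¹⁰ m

L = 4πR²σT⁴ ⇒ R = √(L/(4πσT⁴)).
σT⁴ = 7.53126×10⁷ W/m², so R = √(3.485×10³⁰/(4π×7.53126×10⁷)) = 6.07×10¹⁰ m.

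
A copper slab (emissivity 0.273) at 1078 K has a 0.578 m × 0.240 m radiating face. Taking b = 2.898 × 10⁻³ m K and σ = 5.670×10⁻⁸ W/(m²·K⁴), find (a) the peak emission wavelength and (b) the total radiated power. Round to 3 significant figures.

(a) λ_max = b/T = 2.898×10⁻³/1078 = 2.688×10⁻⁶ m = 2.69 μm.
Area A = 0.578 × 0.240 = 0.13872 m².
(b) P = εσAT⁴ = 0.273×5.670×10⁻⁸×0.13872×(1078)⁴ = 2.90×10³ W.

λ_max ≈ 2.69 μm; P ≈ 2.90×10³ W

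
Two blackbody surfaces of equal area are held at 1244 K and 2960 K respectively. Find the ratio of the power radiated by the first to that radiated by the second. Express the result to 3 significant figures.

With equal areas, P₁/P₂ = (T₁/T₂)⁴ = (1244/2960)⁴ = 0.0312.

P₁/P₂ ≈ 0.0312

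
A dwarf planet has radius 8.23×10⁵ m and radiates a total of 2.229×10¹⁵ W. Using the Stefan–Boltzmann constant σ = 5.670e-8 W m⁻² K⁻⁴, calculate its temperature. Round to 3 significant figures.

T ≈ 261 K

Surface area A = 4πR² = 4π(8.23×10⁵ m)² = 8.51157×10¹² m².
P = σAT⁴ ⇒ T = (P/(σA))^(1/4) = (2.229×10¹⁵/(5.670×10⁻⁸×8.51157×10¹²))^(1/4) = 261 K.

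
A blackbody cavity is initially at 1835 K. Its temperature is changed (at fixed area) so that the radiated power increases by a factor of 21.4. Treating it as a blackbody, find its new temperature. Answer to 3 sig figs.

P ∝ T⁴, so T₂/T₁ = (P₂/P₁)^(1/4) = (21.4)^(1/4) = 2.15082.
T₂ = 1835 × 2.15082 = 3.95×10³ K.

T₂ ≈ 3.95×10³ K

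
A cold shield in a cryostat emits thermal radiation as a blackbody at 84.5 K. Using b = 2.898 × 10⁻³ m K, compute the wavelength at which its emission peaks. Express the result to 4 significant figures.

Wien's displacement law: λ_max = b/T = (2.898×10⁻³ m·K)/(84.5 K) = 3.4296×10⁻⁵ m.
That is 34.30 μm, in the infrared range.

λ_max ≈ 34.30 μm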